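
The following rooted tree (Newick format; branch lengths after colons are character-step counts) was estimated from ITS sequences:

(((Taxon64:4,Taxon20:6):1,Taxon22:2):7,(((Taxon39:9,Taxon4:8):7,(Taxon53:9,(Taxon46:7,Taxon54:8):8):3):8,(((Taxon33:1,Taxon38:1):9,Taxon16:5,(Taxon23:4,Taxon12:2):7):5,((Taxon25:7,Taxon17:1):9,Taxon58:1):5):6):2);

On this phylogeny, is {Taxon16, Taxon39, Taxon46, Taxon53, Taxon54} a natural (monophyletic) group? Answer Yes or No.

The MRCA of the listed taxa subtends (((Taxon39,Taxon4),(Taxon53,(Taxon46,Taxon54))),(((Taxon33,Taxon38),Taxon16,(Taxon23,Taxon12)),((Taxon25,Taxon17),Taxon58))).
That clade also contains Taxon12, Taxon17, Taxon23, Taxon25, Taxon33, Taxon38, Taxon4, Taxon58, which are not in the proposed group, so the group is not monophyletic.

No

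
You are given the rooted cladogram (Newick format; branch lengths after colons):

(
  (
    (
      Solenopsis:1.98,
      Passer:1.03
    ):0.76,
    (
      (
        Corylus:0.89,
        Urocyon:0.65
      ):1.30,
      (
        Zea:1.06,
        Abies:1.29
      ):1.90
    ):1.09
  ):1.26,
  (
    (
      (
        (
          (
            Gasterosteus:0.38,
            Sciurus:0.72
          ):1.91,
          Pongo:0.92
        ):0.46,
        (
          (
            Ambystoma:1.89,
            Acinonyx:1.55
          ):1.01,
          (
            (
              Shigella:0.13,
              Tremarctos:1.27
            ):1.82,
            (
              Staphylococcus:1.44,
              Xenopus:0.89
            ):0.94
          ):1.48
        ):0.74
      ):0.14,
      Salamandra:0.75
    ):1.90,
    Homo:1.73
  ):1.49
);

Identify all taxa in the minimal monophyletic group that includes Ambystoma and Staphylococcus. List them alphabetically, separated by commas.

Acinonyx, Ambystoma, Shigella, Staphylococcus, Tremarctos, Xenopus

Tracing Ambystoma: it sits inside (Ambystoma,Acinonyx).
Tracing Staphylococcus: it sits inside (Staphylococcus,Xenopus).
The smallest clade enclosing both is ((Ambystoma,Acinonyx),((Shigella,Tremarctos),(Staphylococcus,Xenopus))); the answer is its 6 terminal taxa in alphabetical order.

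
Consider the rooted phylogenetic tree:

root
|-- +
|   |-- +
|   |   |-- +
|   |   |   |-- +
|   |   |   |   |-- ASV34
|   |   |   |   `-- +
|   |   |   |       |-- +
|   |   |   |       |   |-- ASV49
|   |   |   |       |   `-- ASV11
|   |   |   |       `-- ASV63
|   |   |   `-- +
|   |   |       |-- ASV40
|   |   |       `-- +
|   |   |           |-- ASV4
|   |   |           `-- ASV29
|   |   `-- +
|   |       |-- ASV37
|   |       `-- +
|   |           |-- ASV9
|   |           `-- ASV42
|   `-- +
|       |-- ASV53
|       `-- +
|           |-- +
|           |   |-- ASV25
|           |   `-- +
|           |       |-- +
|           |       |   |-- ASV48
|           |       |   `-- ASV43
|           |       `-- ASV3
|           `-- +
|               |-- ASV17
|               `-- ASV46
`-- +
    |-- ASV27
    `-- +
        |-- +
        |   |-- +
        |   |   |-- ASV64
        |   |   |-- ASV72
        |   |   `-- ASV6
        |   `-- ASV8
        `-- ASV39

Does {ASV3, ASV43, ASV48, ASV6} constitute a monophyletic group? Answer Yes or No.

No

The MRCA of the listed taxa is the root, so the smallest clade containing them is the whole tree.
That clade also contains ASV11, ASV17, ASV25, ASV27, ASV29, ASV34, ASV37, ASV39, ASV4, ASV40, ASV42, ASV46, ASV49, ASV53, ASV63, ASV64, ASV72, ASV8, ASV9, which are not in the proposed group, so the group is not monophyletic.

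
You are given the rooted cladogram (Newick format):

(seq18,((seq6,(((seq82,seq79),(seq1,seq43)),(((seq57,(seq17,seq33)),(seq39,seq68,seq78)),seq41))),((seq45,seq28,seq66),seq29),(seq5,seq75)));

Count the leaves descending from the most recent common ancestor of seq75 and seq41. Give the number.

The MRCA of seq75 and seq41 is the node subtending ((seq6,(((seq82,seq79),(seq1,seq43)),(((seq57,(seq17,seq33)),(seq39,seq68,seq78)),seq41))),((seq45,seq28,seq66),seq29),(seq5,seq75)).
That clade contains 18 terminal taxa: seq1, seq17, seq28, seq29, seq33, seq39, seq41, seq43, seq45, seq5, seq57, seq6, seq66, seq68, seq75, seq78, seq79, seq82.

18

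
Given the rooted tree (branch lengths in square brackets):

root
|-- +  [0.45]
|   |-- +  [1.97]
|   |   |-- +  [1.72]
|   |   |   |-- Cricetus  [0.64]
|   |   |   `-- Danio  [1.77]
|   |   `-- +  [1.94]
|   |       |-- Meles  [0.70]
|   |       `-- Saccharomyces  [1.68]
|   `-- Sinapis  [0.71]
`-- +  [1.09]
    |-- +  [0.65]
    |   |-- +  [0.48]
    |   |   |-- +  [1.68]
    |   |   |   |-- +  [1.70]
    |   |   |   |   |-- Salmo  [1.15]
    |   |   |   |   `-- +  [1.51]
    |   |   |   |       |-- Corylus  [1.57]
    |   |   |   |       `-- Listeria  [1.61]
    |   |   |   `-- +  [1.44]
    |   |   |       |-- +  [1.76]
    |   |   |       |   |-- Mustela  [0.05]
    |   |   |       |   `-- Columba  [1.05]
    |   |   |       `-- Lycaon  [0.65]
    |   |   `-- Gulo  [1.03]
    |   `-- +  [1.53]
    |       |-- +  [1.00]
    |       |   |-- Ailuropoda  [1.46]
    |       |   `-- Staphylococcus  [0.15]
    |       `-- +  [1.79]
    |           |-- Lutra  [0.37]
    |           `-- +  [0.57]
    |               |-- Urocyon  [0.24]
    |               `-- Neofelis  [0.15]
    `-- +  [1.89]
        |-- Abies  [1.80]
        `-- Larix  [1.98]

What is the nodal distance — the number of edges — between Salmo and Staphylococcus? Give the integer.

7

The MRCA of Salmo and Staphylococcus is the node subtending ((((Salmo,(Corylus,Listeria)),((Mustela,Columba),Lycaon)),Gulo),((Ailuropoda,Staphylococcus),(Lutra,(Urocyon,Neofelis)))).
From Salmo up to that node: 4 branches. From Staphylococcus up to the same node: 3 branches. Total: 4 + 3 = 7.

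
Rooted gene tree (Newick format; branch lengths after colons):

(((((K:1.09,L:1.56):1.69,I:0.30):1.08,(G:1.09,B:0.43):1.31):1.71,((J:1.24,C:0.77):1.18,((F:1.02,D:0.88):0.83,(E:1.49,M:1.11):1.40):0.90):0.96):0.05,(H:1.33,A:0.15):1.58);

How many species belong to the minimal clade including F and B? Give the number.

11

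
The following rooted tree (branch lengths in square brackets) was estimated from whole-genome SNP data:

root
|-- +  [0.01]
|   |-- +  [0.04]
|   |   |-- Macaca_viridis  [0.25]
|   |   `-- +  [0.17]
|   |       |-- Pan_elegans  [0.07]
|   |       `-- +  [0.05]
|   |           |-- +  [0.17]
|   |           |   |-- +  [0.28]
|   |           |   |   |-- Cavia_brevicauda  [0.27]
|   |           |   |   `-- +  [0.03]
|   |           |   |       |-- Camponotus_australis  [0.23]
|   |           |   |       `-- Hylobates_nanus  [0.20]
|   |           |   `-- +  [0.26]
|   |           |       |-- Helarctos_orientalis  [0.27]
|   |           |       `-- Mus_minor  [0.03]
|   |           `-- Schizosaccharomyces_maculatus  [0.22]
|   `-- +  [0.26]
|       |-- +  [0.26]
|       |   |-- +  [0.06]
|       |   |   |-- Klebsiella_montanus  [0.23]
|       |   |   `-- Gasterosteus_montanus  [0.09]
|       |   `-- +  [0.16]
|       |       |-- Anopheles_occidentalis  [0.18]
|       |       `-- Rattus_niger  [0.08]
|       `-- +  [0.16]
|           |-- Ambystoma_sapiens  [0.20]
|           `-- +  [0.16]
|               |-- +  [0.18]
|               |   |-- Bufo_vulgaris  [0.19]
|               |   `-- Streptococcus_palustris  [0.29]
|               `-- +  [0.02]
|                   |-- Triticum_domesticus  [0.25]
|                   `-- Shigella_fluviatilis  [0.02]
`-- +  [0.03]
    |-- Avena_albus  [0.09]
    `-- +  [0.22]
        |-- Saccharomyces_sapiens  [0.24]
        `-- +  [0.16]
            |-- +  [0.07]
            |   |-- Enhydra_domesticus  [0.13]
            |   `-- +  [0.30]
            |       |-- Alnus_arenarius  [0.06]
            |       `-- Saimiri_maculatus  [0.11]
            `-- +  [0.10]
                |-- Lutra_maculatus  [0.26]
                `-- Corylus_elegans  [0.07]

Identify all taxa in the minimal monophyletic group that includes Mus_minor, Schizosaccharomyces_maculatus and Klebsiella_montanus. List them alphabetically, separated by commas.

Tracing Mus_minor: it sits inside (Helarctos_orientalis,Mus_minor).
Tracing Schizosaccharomyces_maculatus: it sits inside (((Cavia_brevicauda,(Camponotus_australis,Hylobates_nanus)),(Helarctos_orientalis,Mus_minor)),Schizosaccharomyces_maculatus).
Tracing Klebsiella_montanus: it sits inside (Klebsiella_montanus,Gasterosteus_montanus).
The smallest clade enclosing all 3 is ((Macaca_viridis,(Pan_elegans,(((Cavia_brevicauda,(Camponotus_australis,Hylobates_nanus)),(Helarctos_orientalis,Mus_minor)),Schizosaccharomyces_maculatus))),(((Klebsiella_montanus,Gasterosteus_montanus),(Anopheles_occidentalis,Rattus_niger)),(Ambystoma_sapiens,((Bufo_vulgaris,Streptococcus_palustris),(Triticum_domesticus,Shigella_fluviatilis))))); the answer is its 17 terminal taxa in alphabetical order.

Ambystoma_sapiens, Anopheles_occidentalis, Bufo_vulgaris, Camponotus_australis, Cavia_brevicauda, Gasterosteus_montanus, Helarctos_orientalis, Hylobates_nanus, Klebsiella_montanus, Macaca_viridis, Mus_minor, Pan_elegans, Rattus_niger, Schizosaccharomyces_maculatus, Shigella_fluviatilis, Streptococcus_palustris, Triticum_domesticus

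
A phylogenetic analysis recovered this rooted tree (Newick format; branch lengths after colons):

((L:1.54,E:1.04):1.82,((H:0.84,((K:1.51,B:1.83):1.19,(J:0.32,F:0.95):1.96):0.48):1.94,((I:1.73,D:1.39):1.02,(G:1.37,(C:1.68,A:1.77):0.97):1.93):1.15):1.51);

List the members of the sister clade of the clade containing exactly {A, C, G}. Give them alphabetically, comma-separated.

The clade containing exactly {A, C, G} attaches to the tree at the node subtending ((I,D),(G,(C,A))).
The other lineage descending from that same node — the sister group — is (I,D); its 2 tips in alphabetical order are the answer.

D, I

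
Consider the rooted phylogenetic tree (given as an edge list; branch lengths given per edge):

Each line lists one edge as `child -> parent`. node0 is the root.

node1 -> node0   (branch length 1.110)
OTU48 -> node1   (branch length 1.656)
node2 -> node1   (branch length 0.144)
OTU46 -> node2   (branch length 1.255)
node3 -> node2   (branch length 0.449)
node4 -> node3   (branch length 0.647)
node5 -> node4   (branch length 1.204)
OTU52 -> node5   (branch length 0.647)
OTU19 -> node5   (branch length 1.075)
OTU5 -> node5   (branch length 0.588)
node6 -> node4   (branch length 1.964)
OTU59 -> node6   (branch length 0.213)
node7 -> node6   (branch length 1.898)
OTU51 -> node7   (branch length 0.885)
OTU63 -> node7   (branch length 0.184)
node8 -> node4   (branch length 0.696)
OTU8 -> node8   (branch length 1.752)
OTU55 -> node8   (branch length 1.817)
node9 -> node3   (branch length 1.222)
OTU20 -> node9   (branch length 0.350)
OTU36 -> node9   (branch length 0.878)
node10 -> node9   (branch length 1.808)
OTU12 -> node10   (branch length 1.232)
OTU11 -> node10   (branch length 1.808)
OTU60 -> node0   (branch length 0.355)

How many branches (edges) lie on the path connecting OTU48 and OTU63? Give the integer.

7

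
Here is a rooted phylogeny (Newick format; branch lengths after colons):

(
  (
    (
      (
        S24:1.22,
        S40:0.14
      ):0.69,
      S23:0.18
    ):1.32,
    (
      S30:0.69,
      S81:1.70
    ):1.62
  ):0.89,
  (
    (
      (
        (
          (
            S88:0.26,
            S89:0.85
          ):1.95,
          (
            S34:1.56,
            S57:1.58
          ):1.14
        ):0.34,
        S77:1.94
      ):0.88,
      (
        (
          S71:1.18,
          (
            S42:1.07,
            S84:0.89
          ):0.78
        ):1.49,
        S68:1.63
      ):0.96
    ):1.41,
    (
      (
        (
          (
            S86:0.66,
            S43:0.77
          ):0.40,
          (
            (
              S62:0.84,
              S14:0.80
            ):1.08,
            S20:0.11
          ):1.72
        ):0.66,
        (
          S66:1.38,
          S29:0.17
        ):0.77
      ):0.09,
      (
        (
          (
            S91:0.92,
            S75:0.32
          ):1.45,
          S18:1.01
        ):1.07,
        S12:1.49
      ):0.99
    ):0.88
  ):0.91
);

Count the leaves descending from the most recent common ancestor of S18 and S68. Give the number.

20

The MRCA of S18 and S68 is the node subtending (((((S88,S89),(S34,S57)),S77),((S71,(S42,S84)),S68)),((((S86,S43),((S62,S14),S20)),(S66,S29)),(((S91,S75),S18),S12))).
That clade contains 20 terminal taxa: S12, S14, S18, S20, S29, S34, S42, S43, S57, S62, S66, S68, S71, S75, S77, S84, S86, S88, S89, S91.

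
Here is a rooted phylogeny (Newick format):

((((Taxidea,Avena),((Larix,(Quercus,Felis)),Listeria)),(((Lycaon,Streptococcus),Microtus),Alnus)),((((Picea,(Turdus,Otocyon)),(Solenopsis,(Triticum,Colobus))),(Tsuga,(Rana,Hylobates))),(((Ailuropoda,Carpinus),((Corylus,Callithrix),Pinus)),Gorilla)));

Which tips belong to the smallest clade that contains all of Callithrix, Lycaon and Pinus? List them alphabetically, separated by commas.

Ailuropoda, Alnus, Avena, Callithrix, Carpinus, Colobus, Corylus, Felis, Gorilla, Hylobates, Larix, Listeria, Lycaon, Microtus, Otocyon, Picea, Pinus, Quercus, Rana, Solenopsis, Streptococcus, Taxidea, Triticum, Tsuga, Turdus

Tracing Callithrix: it sits inside (Corylus,Callithrix).
Tracing Lycaon: it sits inside (Lycaon,Streptococcus).
Tracing Pinus: it sits inside ((Corylus,Callithrix),Pinus).
The smallest clade enclosing all 3 is the whole tree (their MRCA is the root), so the answer is all 25 tips in alphabetical order.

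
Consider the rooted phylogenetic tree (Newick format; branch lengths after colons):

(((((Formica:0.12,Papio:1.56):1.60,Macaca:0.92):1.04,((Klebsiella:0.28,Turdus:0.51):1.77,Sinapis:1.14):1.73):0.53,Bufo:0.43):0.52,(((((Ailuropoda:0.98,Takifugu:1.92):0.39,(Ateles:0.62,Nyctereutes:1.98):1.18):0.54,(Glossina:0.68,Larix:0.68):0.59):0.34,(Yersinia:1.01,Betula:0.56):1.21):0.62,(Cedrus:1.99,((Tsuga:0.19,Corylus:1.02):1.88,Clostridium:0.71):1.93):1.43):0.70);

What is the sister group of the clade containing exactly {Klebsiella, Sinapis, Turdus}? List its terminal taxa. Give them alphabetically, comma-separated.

Formica, Macaca, Papio

The clade containing exactly {Klebsiella, Sinapis, Turdus} attaches to the tree at the node subtending (((Formica,Papio),Macaca),((Klebsiella,Turdus),Sinapis)).
The other lineage descending from that same node — the sister group — is ((Formica,Papio),Macaca); its 3 tips in alphabetical order are the answer.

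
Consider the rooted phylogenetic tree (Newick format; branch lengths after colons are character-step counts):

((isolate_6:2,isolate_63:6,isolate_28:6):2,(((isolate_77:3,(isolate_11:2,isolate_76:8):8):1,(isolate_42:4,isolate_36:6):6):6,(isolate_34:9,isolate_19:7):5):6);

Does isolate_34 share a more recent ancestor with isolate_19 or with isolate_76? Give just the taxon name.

isolate_19

The MRCA of isolate_34 and isolate_19 subtends (isolate_34,isolate_19) (2 taxa).
The MRCA of isolate_34 and isolate_76 subtends (((isolate_77,(isolate_11,isolate_76)),(isolate_42,isolate_36)),(isolate_34,isolate_19)) (7 taxa).
The first is nested inside the second, so isolate_34 shares a more recent common ancestor with isolate_19.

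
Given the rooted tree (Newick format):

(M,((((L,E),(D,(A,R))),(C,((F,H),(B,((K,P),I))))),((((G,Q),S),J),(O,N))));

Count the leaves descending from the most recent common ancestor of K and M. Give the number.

The MRCA of K and M is the root, so the clade is the entire tree.
That clade contains 19 terminal taxa: A, B, C, D, E, F, G, H, I, J, K, L, M, N, O, P, Q, R, S.

19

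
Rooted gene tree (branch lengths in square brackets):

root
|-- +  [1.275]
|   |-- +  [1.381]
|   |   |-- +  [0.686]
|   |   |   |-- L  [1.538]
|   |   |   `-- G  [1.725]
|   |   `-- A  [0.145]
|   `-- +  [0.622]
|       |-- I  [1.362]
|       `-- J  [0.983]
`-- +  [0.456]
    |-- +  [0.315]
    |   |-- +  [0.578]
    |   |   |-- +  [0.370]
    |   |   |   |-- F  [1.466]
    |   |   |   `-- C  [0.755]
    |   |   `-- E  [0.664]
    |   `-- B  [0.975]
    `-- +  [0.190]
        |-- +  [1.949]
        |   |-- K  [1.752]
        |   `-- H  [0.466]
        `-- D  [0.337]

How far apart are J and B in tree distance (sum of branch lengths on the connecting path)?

The path runs J → … → MRCA → … → B; the MRCA is the root of the tree.
Branch lengths along that path: 0.983 + 0.622 + 1.275 + 0.456 + 0.315 + 0.975 = 4.626.

4.626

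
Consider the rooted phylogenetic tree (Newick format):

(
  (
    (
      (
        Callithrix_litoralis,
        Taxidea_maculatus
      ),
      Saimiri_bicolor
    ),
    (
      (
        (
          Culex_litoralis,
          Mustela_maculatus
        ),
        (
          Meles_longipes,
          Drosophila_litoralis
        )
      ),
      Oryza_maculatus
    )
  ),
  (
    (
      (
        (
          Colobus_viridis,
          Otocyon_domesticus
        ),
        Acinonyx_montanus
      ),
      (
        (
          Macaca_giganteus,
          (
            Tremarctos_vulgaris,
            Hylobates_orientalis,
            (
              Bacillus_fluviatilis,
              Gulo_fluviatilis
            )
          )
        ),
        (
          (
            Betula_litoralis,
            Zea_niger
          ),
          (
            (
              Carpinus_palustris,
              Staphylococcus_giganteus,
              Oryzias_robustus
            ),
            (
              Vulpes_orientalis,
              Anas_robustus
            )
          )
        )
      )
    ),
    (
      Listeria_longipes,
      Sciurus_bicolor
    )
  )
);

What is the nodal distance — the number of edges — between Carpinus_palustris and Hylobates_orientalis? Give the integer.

7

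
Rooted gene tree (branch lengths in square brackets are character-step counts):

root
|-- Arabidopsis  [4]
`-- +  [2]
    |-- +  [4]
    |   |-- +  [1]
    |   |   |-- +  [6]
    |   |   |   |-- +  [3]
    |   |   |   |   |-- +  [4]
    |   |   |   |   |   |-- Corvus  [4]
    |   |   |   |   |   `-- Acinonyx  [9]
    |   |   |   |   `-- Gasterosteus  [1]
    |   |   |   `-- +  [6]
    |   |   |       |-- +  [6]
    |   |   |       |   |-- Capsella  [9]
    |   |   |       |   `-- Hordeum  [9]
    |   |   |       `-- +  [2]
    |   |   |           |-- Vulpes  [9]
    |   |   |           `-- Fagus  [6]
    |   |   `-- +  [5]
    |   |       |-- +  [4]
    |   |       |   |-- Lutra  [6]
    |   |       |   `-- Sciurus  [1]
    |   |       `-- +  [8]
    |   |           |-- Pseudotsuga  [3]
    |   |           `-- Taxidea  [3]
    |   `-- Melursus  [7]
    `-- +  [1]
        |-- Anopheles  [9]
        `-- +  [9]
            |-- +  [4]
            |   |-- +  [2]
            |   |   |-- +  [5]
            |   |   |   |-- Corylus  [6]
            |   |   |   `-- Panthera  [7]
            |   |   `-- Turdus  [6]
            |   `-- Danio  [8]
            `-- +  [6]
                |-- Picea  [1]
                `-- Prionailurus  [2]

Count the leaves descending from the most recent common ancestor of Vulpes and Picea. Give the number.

19

The MRCA of Vulpes and Picea is the node subtending ((((((Corvus,Acinonyx),Gasterosteus),((Capsella,Hordeum),(Vulpes,Fagus))),((Lutra,Sciurus),(Pseudotsuga,Taxidea))),Melursus),(Anopheles,((((Corylus,Panthera),Turdus),Danio),(Picea,Prionailurus)))).
That clade contains 19 terminal taxa: Acinonyx, Anopheles, Capsella, Corvus, Corylus, Danio, Fagus, Gasterosteus, Hordeum, Lutra, Melursus, Panthera, Picea, Prionailurus, Pseudotsuga, Sciurus, Taxidea, Turdus, Vulpes.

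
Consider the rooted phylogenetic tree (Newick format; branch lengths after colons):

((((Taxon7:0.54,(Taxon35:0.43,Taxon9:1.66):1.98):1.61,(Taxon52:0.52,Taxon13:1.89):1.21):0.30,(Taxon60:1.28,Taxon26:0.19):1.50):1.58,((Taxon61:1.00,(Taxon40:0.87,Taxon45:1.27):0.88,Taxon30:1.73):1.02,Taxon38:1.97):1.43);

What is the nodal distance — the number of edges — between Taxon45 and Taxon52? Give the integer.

8

The MRCA of Taxon45 and Taxon52 is the root of the tree.
From Taxon45 up to that node: 4 branches. From Taxon52 up to the same node: 4 branches. Total: 4 + 4 = 8.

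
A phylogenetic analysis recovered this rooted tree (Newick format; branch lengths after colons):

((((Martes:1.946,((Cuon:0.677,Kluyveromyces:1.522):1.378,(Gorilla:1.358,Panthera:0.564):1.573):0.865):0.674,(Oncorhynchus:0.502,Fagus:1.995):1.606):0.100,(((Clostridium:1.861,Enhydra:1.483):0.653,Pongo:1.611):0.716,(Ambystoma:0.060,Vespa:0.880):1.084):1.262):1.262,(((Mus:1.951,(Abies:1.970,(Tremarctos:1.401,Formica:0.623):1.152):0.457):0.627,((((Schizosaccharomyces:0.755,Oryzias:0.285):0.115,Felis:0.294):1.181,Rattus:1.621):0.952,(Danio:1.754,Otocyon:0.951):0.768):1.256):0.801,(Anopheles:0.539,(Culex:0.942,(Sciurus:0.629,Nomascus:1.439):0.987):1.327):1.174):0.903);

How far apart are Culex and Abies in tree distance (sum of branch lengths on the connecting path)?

7.298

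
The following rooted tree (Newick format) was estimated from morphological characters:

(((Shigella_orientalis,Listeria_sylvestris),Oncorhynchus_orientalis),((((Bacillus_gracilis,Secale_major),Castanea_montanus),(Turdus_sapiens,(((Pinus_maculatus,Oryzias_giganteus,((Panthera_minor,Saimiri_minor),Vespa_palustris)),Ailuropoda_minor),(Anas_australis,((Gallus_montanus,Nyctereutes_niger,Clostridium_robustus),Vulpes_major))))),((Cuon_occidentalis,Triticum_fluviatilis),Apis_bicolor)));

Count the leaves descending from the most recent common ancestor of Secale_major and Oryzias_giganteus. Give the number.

15

The MRCA of Secale_major and Oryzias_giganteus is the node subtending (((Bacillus_gracilis,Secale_major),Castanea_montanus),(Turdus_sapiens,(((Pinus_maculatus,Oryzias_giganteus,((Panthera_minor,Saimiri_minor),Vespa_palustris)),Ailuropoda_minor),(Anas_australis,((Gallus_montanus,Nyctereutes_niger,Clostridium_robustus),Vulpes_major))))).
That clade contains 15 terminal taxa: Ailuropoda_minor, Anas_australis, Bacillus_gracilis, Castanea_montanus, Clostridium_robustus, Gallus_montanus, Nyctereutes_niger, Oryzias_giganteus, Panthera_minor, Pinus_maculatus, Saimiri_minor, Secale_major, Turdus_sapiens, Vespa_palustris, Vulpes_major.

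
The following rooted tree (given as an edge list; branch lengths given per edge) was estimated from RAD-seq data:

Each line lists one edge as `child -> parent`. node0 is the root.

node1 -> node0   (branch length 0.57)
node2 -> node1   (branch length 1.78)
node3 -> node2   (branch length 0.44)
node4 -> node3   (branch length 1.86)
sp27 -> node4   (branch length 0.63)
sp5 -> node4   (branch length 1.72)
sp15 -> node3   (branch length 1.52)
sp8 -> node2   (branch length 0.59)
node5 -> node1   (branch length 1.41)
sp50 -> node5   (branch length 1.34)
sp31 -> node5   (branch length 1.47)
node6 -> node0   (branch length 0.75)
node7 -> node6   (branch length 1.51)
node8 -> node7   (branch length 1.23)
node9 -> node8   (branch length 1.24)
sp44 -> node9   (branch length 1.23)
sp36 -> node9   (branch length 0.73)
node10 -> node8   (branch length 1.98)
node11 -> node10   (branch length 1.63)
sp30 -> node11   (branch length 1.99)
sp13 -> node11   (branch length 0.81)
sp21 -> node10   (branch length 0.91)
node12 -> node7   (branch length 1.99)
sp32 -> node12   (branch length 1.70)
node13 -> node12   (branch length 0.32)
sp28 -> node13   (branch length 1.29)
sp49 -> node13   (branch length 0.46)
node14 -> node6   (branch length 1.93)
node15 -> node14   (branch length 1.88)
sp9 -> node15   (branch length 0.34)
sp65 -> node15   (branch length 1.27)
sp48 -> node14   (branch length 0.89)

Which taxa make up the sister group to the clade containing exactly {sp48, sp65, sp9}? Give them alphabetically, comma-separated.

sp13, sp21, sp28, sp30, sp32, sp36, sp44, sp49

The clade containing exactly {sp48, sp65, sp9} attaches to the tree at the node subtending ((((sp44,sp36),((sp30,sp13),sp21)),(sp32,(sp28,sp49))),((sp9,sp65),sp48)).
The other lineage descending from that same node — the sister group — is (((sp44,sp36),((sp30,sp13),sp21)),(sp32,(sp28,sp49))); its 8 tips in alphabetical order are the answer.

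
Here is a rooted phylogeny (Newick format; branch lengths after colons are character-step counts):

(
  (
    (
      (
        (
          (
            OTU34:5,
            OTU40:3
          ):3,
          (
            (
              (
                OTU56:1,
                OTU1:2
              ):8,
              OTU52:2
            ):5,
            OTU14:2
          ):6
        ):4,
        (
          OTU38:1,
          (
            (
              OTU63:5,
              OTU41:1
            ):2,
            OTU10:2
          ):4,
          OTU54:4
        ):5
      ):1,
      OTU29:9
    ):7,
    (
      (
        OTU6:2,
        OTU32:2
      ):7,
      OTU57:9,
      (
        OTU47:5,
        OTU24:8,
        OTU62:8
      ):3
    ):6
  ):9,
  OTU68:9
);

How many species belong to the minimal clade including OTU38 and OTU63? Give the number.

The MRCA of OTU38 and OTU63 is the node subtending (OTU38,((OTU63,OTU41),OTU10),OTU54).
That clade contains 5 terminal taxa: OTU10, OTU38, OTU41, OTU54, OTU63.

5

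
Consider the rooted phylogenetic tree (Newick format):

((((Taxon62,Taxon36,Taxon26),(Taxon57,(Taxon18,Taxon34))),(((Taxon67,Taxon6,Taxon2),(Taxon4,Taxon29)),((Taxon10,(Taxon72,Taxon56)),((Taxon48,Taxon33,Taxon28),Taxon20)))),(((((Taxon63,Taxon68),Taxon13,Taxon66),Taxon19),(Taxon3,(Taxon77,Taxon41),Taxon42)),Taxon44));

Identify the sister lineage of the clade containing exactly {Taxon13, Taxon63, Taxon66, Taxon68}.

The clade containing exactly {Taxon13, Taxon63, Taxon66, Taxon68} attaches to the tree at the node subtending (((Taxon63,Taxon68),Taxon13,Taxon66),Taxon19).
The other lineage descending from that same node — the sister group — is the single tip Taxon19.

Taxon19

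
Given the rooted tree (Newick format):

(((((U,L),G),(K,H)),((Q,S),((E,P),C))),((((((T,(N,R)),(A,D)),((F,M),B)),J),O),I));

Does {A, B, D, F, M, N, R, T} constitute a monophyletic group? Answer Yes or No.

The most recent common ancestor of these taxa subtends (((T,(N,R)),(A,D)),((F,M),B)).
That clade has exactly 8 tips — every listed taxon and nothing else — so the group is monophyletic.

Yes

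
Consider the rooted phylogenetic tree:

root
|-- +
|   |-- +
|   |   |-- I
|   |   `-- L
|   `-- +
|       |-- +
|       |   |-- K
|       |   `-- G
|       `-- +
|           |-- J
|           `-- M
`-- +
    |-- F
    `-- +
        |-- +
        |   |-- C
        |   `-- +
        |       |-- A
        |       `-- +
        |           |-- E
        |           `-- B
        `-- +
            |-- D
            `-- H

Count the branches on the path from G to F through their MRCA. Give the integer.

6

The MRCA of G and F is the root of the tree.
From G up to that node: 4 branches. From F up to the same node: 2 branches. Total: 4 + 2 = 6.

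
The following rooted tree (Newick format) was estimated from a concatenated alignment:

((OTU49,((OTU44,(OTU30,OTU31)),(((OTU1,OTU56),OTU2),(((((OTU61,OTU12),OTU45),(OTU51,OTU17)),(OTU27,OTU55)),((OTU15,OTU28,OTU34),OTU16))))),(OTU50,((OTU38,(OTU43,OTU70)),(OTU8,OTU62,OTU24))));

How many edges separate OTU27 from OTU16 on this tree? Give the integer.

The MRCA of OTU27 and OTU16 is the node subtending (((((OTU61,OTU12),OTU45),(OTU51,OTU17)),(OTU27,OTU55)),((OTU15,OTU28,OTU34),OTU16)).
From OTU27 up to that node: 3 branches. From OTU16 up to the same node: 2 branches. Total: 3 + 2 = 5.

5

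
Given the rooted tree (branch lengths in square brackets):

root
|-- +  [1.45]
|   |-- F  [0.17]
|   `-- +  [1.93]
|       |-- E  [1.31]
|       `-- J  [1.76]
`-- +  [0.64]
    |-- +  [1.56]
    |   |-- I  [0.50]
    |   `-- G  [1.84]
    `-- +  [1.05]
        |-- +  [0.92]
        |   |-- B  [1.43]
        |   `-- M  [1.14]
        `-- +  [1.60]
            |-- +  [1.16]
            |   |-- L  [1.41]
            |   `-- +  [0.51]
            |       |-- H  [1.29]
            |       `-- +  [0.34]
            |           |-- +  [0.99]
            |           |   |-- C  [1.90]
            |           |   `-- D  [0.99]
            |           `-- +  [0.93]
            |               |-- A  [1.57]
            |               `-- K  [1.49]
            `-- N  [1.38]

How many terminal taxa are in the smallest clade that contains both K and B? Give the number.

The MRCA of K and B is the node subtending ((B,M),((L,(H,((C,D),(A,K)))),N)).
That clade contains 9 terminal taxa: A, B, C, D, H, K, L, M, N.

9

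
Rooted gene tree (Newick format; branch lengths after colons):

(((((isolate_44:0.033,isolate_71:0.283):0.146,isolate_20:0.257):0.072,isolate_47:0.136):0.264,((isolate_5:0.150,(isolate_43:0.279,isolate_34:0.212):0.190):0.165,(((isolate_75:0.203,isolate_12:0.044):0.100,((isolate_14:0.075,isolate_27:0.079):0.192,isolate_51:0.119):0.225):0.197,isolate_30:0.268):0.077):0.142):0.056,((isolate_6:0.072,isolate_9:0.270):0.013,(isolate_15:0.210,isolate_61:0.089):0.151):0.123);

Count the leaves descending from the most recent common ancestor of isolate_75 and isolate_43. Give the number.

9

The MRCA of isolate_75 and isolate_43 is the node subtending ((isolate_5,(isolate_43,isolate_34)),(((isolate_75,isolate_12),((isolate_14,isolate_27),isolate_51)),isolate_30)).
That clade contains 9 terminal taxa: isolate_12, isolate_14, isolate_27, isolate_30, isolate_34, isolate_43, isolate_5, isolate_51, isolate_75.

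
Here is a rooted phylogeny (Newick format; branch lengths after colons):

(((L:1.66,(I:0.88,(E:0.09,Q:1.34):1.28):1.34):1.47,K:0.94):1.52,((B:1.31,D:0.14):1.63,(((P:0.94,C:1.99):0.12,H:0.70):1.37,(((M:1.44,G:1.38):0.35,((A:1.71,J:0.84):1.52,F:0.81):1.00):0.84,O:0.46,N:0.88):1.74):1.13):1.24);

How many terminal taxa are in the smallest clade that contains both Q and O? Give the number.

17

The MRCA of Q and O is the root, so the clade is the entire tree.
That clade contains 17 terminal taxa: A, B, C, D, E, F, G, H, I, J, K, L, M, N, O, P, Q.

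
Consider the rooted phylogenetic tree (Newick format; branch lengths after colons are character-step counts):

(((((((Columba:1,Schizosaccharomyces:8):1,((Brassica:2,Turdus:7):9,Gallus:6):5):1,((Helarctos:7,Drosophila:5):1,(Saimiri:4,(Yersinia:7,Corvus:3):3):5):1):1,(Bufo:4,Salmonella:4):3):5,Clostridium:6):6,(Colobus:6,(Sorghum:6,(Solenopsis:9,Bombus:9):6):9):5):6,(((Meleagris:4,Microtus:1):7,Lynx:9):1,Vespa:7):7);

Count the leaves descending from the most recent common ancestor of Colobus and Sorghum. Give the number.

The MRCA of Colobus and Sorghum is the node subtending (Colobus,(Sorghum,(Solenopsis,Bombus))).
That clade contains 4 terminal taxa: Bombus, Colobus, Solenopsis, Sorghum.

4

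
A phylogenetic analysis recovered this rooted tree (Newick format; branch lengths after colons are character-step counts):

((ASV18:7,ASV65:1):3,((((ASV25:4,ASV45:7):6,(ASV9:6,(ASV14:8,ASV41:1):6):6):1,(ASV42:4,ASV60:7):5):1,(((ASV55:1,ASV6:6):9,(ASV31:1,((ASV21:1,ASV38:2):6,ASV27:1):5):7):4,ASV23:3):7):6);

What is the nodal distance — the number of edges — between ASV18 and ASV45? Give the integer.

The MRCA of ASV18 and ASV45 is the root of the tree.
From ASV18 up to that node: 2 branches. From ASV45 up to the same node: 5 branches. Total: 2 + 5 = 7.

7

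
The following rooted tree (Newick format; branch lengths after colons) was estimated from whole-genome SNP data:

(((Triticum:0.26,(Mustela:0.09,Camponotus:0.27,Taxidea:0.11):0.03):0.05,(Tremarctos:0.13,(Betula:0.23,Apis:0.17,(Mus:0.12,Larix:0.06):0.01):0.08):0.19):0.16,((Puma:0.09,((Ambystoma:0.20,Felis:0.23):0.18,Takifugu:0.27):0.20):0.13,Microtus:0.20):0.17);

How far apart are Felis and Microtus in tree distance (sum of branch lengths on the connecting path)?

The path runs Felis → … → MRCA → … → Microtus; the MRCA is the node subtending ((Puma,((Ambystoma,Felis),Takifugu)),Microtus).
Branch lengths along that path: 0.23 + 0.18 + 0.20 + 0.13 + 0.20 = 0.94.

0.94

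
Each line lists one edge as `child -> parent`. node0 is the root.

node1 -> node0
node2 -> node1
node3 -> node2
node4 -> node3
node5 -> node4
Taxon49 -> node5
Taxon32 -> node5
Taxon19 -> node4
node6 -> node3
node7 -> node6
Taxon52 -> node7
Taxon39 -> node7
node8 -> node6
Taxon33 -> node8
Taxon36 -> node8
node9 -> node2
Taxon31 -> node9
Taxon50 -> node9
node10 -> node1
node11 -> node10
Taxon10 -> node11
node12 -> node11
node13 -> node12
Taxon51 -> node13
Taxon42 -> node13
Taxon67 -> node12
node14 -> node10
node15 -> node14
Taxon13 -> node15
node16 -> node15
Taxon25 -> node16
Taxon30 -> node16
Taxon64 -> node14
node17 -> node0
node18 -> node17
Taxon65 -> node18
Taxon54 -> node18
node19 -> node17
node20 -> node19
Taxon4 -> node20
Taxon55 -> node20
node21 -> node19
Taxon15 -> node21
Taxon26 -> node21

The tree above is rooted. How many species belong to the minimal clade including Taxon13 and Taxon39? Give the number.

17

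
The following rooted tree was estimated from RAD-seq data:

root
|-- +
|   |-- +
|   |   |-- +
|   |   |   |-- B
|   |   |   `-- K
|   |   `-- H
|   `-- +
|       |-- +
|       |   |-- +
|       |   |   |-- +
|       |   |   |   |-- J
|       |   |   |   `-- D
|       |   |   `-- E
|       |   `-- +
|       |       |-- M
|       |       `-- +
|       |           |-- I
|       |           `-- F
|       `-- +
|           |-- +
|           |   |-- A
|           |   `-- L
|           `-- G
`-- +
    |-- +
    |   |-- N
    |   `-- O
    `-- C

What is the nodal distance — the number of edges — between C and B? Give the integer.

6

The MRCA of C and B is the root of the tree.
From C up to that node: 2 branches. From B up to the same node: 4 branches. Total: 2 + 4 = 6.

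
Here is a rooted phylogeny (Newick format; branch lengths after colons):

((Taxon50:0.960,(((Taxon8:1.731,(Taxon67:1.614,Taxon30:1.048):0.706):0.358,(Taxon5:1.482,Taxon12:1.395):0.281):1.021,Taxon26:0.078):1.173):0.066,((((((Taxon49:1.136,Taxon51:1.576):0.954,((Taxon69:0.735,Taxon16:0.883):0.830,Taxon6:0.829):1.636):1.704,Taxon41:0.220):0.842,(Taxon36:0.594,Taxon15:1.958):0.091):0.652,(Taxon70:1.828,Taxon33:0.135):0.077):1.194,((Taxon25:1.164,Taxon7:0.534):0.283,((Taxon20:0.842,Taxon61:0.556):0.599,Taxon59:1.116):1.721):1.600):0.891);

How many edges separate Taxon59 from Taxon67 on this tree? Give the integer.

The MRCA of Taxon59 and Taxon67 is the root of the tree.
From Taxon59 up to that node: 4 branches. From Taxon67 up to the same node: 6 branches. Total: 4 + 6 = 10.

10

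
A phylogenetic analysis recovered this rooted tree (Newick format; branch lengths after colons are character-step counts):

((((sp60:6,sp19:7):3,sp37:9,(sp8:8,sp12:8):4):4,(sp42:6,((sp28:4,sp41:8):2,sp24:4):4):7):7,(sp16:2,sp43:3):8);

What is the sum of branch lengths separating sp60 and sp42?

The path runs sp60 → … → MRCA → … → sp42; the MRCA is the node subtending (((sp60,sp19),sp37,(sp8,sp12)),(sp42,((sp28,sp41),sp24))).
Branch lengths along that path: 6 + 3 + 4 + 7 + 6 = 26.

26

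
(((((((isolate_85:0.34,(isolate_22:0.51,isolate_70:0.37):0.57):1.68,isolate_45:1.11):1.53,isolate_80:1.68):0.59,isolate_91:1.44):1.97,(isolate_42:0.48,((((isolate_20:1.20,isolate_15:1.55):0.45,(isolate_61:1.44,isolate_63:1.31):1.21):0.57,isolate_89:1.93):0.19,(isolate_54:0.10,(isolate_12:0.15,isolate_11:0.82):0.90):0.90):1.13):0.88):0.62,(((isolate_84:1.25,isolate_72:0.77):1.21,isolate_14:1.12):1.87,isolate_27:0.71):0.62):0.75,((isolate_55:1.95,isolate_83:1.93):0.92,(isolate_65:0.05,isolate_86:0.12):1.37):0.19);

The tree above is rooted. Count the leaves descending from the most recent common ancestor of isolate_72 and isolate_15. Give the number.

19

The MRCA of isolate_72 and isolate_15 is the node subtending ((((((isolate_85,(isolate_22,isolate_70)),isolate_45),isolate_80),isolate_91),(isolate_42,((((isolate_20,isolate_15),(isolate_61,isolate_63)),isolate_89),(isolate_54,(isolate_12,isolate_11))))),(((isolate_84,isolate_72),isolate_14),isolate_27)).
That clade contains 19 terminal taxa: isolate_11, isolate_12, isolate_14, isolate_15, isolate_20, isolate_22, isolate_27, isolate_42, isolate_45, isolate_54, isolate_61, isolate_63, isolate_70, isolate_72, isolate_80, isolate_84, isolate_85, isolate_89, isolate_91.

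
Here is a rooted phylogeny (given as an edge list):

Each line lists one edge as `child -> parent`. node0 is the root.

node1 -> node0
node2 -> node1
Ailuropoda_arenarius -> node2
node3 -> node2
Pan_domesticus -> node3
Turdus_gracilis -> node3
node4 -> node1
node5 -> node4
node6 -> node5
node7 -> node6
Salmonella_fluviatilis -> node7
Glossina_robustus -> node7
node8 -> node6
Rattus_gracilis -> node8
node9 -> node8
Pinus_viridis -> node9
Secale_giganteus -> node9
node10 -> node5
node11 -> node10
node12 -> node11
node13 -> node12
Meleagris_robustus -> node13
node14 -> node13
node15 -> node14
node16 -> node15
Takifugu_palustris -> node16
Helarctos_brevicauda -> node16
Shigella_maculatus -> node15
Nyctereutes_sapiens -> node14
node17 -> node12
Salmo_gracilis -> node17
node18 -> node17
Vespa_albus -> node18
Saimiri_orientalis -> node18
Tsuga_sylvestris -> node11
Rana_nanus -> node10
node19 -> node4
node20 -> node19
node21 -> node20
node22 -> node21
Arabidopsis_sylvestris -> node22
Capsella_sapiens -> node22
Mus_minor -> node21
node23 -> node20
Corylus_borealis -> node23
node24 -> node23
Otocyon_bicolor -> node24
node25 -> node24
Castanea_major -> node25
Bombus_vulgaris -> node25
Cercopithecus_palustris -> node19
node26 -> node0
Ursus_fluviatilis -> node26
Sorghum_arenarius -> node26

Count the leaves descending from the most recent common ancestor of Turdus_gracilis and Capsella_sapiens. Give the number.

26

The MRCA of Turdus_gracilis and Capsella_sapiens is the node subtending ((Ailuropoda_arenarius,(Pan_domesticus,Turdus_gracilis)),((((Salmonella_fluviatilis,Glossina_robustus),(Rattus_gracilis,(Pinus_viridis,Secale_giganteus))),((((Meleagris_robustus,(((Takifugu_palustris,Helarctos_brevicauda),Shigella_maculatus),Nyctereutes_sapiens)),(Salmo_gracilis,(Vespa_albus,Saimiri_orientalis))),Tsuga_sylvestris),Rana_nanus)),((((Arabidopsis_sylvestris,Capsella_sapiens),Mus_minor),(Corylus_borealis,(Otocyon_bicolor,(Castanea_major,Bombus_vulgaris)))),Cercopithecus_palustris))).
That clade contains 26 terminal taxa: Ailuropoda_arenarius, Arabidopsis_sylvestris, Bombus_vulgaris, Capsella_sapiens, Castanea_major, Cercopithecus_palustris, Corylus_borealis, Glossina_robustus, Helarctos_brevicauda, Meleagris_robustus, Mus_minor, Nyctereutes_sapiens, Otocyon_bicolor, Pan_domesticus, Pinus_viridis, Rana_nanus, Rattus_gracilis, Saimiri_orientalis, Salmo_gracilis, Salmonella_fluviatilis, Secale_giganteus, Shigella_maculatus, Takifugu_palustris, Tsuga_sylvestris, Turdus_gracilis, Vespa_albus.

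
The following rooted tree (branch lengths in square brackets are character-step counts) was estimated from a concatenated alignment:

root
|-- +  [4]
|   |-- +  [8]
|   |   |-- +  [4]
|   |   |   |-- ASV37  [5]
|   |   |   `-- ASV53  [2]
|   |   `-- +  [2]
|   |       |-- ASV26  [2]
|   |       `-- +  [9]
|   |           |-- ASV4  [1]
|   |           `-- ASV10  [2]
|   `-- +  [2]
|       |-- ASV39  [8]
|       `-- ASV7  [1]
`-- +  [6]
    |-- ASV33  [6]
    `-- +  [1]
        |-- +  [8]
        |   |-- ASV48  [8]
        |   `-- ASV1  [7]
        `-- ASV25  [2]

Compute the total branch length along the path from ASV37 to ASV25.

30

The path runs ASV37 → … → MRCA → … → ASV25; the MRCA is the root of the tree.
Branch lengths along that path: 5 + 4 + 8 + 4 + 6 + 1 + 2 = 30.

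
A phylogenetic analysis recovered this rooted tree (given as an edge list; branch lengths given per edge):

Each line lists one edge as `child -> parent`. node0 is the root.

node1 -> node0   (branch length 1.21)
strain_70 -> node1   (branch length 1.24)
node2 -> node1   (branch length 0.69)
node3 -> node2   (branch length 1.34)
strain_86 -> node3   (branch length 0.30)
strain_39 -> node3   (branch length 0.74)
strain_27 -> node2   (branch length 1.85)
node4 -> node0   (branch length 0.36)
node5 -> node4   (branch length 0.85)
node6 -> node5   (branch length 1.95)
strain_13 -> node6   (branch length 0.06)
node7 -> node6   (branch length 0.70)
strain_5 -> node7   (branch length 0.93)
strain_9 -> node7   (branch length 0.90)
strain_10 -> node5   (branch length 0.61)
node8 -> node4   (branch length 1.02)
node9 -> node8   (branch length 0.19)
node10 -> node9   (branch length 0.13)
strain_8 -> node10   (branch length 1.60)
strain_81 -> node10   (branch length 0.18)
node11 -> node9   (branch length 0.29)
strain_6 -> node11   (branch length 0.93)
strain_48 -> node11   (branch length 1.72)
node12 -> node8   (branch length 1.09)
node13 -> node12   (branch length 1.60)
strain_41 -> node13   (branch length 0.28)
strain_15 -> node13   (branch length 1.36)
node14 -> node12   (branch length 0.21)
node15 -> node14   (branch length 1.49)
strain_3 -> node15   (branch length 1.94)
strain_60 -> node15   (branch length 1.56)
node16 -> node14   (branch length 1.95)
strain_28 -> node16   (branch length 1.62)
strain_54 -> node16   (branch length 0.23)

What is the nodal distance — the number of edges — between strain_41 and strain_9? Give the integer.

8

The MRCA of strain_41 and strain_9 is the node subtending (((strain_13,(strain_5,strain_9)),strain_10),(((strain_8,strain_81),(strain_6,strain_48)),((strain_41,strain_15),((strain_3,strain_60),(strain_28,strain_54))))).
From strain_41 up to that node: 4 branches. From strain_9 up to the same node: 4 branches. Total: 4 + 4 = 8.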